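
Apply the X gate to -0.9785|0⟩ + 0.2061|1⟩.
0.2061|0⟩ - 0.9785|1⟩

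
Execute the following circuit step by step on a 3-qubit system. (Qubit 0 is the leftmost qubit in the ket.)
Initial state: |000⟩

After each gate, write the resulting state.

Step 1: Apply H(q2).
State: 1/√2|000⟩ + 1/√2|001⟩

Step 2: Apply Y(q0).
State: (1/√2)i|100⟩ + (1/√2)i|101⟩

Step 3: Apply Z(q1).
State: (1/√2)i|100⟩ + (1/√2)i|101⟩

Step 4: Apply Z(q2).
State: (1/√2)i|100⟩ - (1/√2)i|101⟩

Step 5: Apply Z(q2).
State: (1/√2)i|100⟩ + (1/√2)i|101⟩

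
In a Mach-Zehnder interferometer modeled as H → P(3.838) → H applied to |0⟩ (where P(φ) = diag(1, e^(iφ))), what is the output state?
(0.1164 - 0.3207i)|0⟩ + (0.8836 + 0.3207i)|1⟩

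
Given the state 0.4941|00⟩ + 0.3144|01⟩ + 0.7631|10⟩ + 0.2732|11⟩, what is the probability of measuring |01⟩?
0.09885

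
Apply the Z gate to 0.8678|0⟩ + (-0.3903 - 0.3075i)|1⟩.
0.8678|0⟩ + (0.3903 + 0.3075i)|1⟩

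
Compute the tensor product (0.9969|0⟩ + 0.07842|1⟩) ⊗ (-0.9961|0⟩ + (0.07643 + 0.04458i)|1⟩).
-0.993|00⟩ + (0.07619 + 0.04444i)|01⟩ - 0.07811|10⟩ + (0.005994 + 0.003496i)|11⟩

amp(|b₁b₂…⟩) = product of the factor amplitudes for bits b₁, b₂, …; only kets whose every factor amplitude is nonzero survive.
|00⟩: (0.9969)(-0.9961) = -0.993
|01⟩: (0.9969)(0.07643 + 0.04458i) = (0.07619 + 0.04444i)
|10⟩: (0.07842)(-0.9961) = -0.07811
|11⟩: (0.07842)(0.07643 + 0.04458i) = (0.005994 + 0.003496i)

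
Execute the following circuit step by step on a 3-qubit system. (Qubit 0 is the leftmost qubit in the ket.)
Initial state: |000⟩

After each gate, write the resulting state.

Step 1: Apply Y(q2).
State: i|001⟩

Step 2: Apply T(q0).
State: i|001⟩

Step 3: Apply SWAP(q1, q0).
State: i|001⟩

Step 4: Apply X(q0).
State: i|101⟩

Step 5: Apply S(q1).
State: i|101⟩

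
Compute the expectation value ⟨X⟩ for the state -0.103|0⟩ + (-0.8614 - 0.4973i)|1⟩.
0.1774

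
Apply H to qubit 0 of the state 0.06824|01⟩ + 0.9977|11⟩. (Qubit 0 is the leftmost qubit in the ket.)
0.7537|01⟩ - 0.6572|11⟩

H on qubit 0 mixes each pair of kets that differ only in qubit 0: amplitudes (a, b) of (|…0…⟩, |…1…⟩) become ((a + b)/√2, (a − b)/√2). Kets absent from the input have amplitude 0.
(|01⟩, |11⟩): (a, b) = (0.06824, 0.9977) → (0.7537, -0.6572)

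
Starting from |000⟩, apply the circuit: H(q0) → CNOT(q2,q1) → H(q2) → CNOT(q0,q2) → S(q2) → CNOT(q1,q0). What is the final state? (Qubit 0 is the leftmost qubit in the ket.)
1/2|000⟩ + (1/2)i|001⟩ + 1/2|100⟩ + (1/2)i|101⟩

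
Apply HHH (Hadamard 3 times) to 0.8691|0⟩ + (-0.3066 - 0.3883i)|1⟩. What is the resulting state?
(0.3977 - 0.2746i)|0⟩ + (0.8313 + 0.2746i)|1⟩

H² = I, so H^3 = H: a single Hadamard. With (a, b) = (0.8691, (-0.3066 - 0.3883i)), H gives ((a + b)/√2, (a − b)/√2) = ((0.3977 - 0.2746i), (0.8313 + 0.2746i)).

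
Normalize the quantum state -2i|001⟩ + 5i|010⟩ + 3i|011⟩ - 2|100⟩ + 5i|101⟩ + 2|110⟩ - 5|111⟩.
-0.2041i|001⟩ + 0.5103i|010⟩ + 0.3062i|011⟩ - 0.2041|100⟩ + 0.5103i|101⟩ + 0.2041|110⟩ - 0.5103|111⟩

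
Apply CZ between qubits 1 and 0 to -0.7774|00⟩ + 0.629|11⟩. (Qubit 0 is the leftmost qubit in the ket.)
-0.7774|00⟩ - 0.629|11⟩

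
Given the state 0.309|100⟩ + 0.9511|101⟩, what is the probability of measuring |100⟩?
0.09548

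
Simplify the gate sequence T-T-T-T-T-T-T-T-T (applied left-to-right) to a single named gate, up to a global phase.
T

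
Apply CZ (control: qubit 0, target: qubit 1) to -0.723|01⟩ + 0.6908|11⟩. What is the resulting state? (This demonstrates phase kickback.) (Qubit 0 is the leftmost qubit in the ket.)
-0.723|01⟩ - 0.6908|11⟩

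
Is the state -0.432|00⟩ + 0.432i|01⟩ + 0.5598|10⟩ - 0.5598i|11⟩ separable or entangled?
Separable

Writing the state as a|00⟩ + b|01⟩ + c|10⟩ + d|11⟩, it is a product state iff ad − bc = 0.
Here (a, b, c, d) = (-0.432, 0.432i, 0.5598, -0.5598i): ad − bc = (-0.432)(-0.5598i) − (0.432i)(0.5598) = 0, so the state is separable.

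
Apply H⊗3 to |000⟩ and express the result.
1/√8|000⟩ + 1/√8|001⟩ + 1/√8|010⟩ + 1/√8|011⟩ + 1/√8|100⟩ + 1/√8|101⟩ + 1/√8|110⟩ + 1/√8|111⟩

H⊗3 gives amp(|y⟩) = (1/2√2) Σ_x (−1)^(x·y) amp(|x⟩), where x·y is the number of positions in which both x and y have a 1.
|000⟩: (1)/(2√2) = 1/√8
|001⟩: (1)/(2√2) = 1/√8
|010⟩: (1)/(2√2) = 1/√8
|011⟩: (1)/(2√2) = 1/√8
|100⟩: (1)/(2√2) = 1/√8
|101⟩: (1)/(2√2) = 1/√8
|110⟩: (1)/(2√2) = 1/√8
|111⟩: (1)/(2√2) = 1/√8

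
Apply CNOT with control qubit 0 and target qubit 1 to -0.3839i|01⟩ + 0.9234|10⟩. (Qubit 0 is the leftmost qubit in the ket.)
-0.3839i|01⟩ + 0.9234|11⟩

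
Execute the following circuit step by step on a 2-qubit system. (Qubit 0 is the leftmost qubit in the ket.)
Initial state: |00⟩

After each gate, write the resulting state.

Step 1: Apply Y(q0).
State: i|10⟩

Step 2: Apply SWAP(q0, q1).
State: i|01⟩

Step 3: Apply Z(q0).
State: i|01⟩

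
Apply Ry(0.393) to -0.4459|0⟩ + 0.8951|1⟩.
-0.6121|0⟩ + 0.7908|1⟩

Ry(0.393) = [[cos(θ/2), −sin(θ/2)], [sin(θ/2), cos(θ/2)]]; θ = 0.393, cos(θ/2) ≈ 0.980756, sin(θ/2) ≈ 0.195238.
With a = amp(|0⟩) = -0.4459 and b = amp(|1⟩) = 0.8951:
new amp(|0⟩) = (0.980756)·a + (-0.195238)·b = -0.6121
new amp(|1⟩) = (0.195238)·a + (0.980756)·b = 0.7908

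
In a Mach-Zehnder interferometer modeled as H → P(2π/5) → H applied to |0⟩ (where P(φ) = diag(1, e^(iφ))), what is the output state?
(0.6545 + 0.4755i)|0⟩ + (0.3455 - 0.4755i)|1⟩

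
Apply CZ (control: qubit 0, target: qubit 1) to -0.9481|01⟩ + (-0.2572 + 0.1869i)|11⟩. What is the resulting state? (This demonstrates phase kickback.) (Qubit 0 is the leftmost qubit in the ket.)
-0.9481|01⟩ + (0.2572 - 0.1869i)|11⟩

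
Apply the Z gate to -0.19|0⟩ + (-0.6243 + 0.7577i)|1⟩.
-0.19|0⟩ + (0.6243 - 0.7577i)|1⟩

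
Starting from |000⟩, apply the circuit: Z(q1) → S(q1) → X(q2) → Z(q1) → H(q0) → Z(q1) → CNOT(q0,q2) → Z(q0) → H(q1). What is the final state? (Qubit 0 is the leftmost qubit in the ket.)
1/2|001⟩ + 1/2|011⟩ - 1/2|100⟩ - 1/2|110⟩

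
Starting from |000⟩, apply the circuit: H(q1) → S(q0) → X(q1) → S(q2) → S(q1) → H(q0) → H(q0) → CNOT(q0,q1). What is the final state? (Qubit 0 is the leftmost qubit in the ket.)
1/√2|000⟩ + (1/√2)i|010⟩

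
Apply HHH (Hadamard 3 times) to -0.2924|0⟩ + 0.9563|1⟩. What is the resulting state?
0.4694|0⟩ - 0.883|1⟩

H² = I, so H^3 = H: a single Hadamard. With (a, b) = (-0.2924, 0.9563), H gives ((a + b)/√2, (a − b)/√2) = (0.4694, -0.883).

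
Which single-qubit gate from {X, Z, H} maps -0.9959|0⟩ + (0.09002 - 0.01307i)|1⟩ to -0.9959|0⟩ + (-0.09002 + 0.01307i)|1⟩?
Z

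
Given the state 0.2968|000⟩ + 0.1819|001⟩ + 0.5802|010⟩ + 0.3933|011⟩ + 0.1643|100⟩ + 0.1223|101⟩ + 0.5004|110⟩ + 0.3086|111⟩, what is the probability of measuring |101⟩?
0.01496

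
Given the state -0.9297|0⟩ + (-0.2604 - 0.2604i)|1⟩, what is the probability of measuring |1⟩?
0.1356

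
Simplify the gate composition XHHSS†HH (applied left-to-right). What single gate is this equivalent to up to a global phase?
X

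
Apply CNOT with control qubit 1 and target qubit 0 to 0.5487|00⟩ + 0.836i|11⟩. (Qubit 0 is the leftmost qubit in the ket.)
0.5487|00⟩ + 0.836i|01⟩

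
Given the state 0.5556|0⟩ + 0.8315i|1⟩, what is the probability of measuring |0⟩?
0.3087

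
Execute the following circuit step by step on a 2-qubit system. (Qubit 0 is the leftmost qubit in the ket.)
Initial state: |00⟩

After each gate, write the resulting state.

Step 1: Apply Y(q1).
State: i|01⟩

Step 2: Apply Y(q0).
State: -|11⟩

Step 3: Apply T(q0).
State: (-1/√2 - (1/√2)i)|11⟩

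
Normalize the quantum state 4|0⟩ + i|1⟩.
0.9701|0⟩ + 0.2425i|1⟩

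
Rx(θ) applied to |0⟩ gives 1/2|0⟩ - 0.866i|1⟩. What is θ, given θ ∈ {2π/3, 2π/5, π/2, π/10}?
2π/3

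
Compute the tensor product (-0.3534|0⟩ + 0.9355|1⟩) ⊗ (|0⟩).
-0.3534|00⟩ + 0.9355|10⟩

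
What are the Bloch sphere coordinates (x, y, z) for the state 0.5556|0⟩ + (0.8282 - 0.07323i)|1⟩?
(0.9203, -0.08137, -0.3826)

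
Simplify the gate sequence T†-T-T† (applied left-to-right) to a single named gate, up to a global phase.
T†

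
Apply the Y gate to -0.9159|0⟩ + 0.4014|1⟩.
-0.4014i|0⟩ - 0.9159i|1⟩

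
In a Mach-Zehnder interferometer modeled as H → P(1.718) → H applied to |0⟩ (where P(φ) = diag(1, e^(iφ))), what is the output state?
(0.4267 + 0.4946i)|0⟩ + (0.5733 - 0.4946i)|1⟩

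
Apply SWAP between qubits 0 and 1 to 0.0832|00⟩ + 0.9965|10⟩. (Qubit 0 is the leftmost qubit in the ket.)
0.0832|00⟩ + 0.9965|01⟩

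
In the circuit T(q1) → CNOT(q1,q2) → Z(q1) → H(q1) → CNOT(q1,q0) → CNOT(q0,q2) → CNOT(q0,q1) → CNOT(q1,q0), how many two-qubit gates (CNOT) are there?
5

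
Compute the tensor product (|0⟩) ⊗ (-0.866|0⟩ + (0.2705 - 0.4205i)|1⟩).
-0.866|00⟩ + (0.2705 - 0.4205i)|01⟩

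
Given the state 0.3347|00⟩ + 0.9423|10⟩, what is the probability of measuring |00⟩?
0.112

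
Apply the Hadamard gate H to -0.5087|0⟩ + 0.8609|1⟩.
0.249|0⟩ - 0.9685|1⟩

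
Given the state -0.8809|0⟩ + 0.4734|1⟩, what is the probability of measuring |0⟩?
0.776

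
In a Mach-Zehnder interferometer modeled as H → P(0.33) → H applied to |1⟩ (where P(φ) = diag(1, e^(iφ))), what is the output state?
(0.02698 - 0.162i)|0⟩ + (0.973 + 0.162i)|1⟩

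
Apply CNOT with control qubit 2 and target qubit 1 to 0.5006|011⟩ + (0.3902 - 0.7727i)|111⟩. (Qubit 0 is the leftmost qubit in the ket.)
0.5006|001⟩ + (0.3902 - 0.7727i)|101⟩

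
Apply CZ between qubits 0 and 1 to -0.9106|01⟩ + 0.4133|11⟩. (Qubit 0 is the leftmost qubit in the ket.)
-0.9106|01⟩ - 0.4133|11⟩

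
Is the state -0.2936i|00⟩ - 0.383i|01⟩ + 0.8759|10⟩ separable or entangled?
Entangled

Writing the state as a|00⟩ + b|01⟩ + c|10⟩ + d|11⟩, it is a product state iff ad − bc = 0.
Here (a, b, c, d) = (-0.2936i, -0.383i, 0.8759, 0): ad − bc = (-0.2936i)(0) − (-0.383i)(0.8759) = 0.3355i ≠ 0, so the state is entangled.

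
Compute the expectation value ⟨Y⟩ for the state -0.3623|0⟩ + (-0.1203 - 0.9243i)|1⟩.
0.6697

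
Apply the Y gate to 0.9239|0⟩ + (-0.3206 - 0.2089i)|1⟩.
(-0.2089 + 0.3206i)|0⟩ + 0.9239i|1⟩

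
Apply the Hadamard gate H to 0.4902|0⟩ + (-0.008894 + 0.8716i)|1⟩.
(0.3403 + 0.6163i)|0⟩ + (0.3529 - 0.6163i)|1⟩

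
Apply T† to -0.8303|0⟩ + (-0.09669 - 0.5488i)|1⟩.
-0.8303|0⟩ + (-0.4564 - 0.3197i)|1⟩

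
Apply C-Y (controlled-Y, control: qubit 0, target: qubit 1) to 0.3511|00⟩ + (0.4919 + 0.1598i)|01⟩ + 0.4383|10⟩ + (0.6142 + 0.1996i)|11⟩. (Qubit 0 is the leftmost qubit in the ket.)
0.3511|00⟩ + (0.4919 + 0.1598i)|01⟩ + (0.1996 - 0.6142i)|10⟩ + 0.4383i|11⟩

C-Y leaves the control-|0⟩ kets |00⟩, |01⟩ unchanged and applies Y to qubit 1 on the control-|1⟩ pair (|10⟩, |11⟩).
Y = [[0, -i], [i, 0]].
With a = amp(|10⟩) = 0.4383 and b = amp(|11⟩) = (0.6142 + 0.1996i):
new amp(|10⟩) = (-i)·b = (0.1996 - 0.6142i)
new amp(|11⟩) = (i)·a = 0.4383i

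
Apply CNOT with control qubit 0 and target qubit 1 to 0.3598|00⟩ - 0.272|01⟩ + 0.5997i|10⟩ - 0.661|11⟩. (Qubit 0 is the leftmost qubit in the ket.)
0.3598|00⟩ - 0.272|01⟩ - 0.661|10⟩ + 0.5997i|11⟩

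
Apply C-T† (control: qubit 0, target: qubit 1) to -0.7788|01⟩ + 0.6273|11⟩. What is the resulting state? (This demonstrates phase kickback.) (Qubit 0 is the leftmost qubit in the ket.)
-0.7788|01⟩ + (0.4436 - 0.4436i)|11⟩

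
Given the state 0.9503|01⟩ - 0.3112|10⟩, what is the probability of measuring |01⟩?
0.9031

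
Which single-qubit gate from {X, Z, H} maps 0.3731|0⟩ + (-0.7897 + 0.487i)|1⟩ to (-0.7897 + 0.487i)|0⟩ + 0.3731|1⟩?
X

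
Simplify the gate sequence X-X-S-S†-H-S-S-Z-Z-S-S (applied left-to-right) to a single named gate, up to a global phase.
H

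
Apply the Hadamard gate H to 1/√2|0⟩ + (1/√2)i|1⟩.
(1/2 + (1/2)i)|0⟩ + (1/2 - (1/2)i)|1⟩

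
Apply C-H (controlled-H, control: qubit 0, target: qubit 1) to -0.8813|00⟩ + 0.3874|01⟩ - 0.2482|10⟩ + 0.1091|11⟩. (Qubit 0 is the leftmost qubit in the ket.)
-0.8813|00⟩ + 0.3874|01⟩ - 0.09836|10⟩ - 0.2526|11⟩

C-H leaves the control-|0⟩ kets |00⟩, |01⟩ unchanged and applies H to qubit 1 on the control-|1⟩ pair (|10⟩, |11⟩).
H = [[1/√2, 1/√2], [1/√2, -1/√2]].
With a = amp(|10⟩) = -0.2482 and b = amp(|11⟩) = 0.1091:
new amp(|10⟩) = (1/√2)·a + (1/√2)·b = -0.09836
new amp(|11⟩) = (1/√2)·a + (-1/√2)·b = -0.2526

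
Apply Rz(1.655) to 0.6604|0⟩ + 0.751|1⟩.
(0.4469 - 0.4862i)|0⟩ + (0.5082 + 0.5529i)|1⟩

Rz(1.655) = [[e^(−iθ/2), 0], [0, e^(iθ/2)]] with e^(±iθ/2) = cos(θ/2) ± i·sin(θ/2); θ = 1.655, cos(θ/2) ≈ 0.676718, sin(θ/2) ≈ 0.736242.
With a = amp(|0⟩) = 0.6604 and b = amp(|1⟩) = 0.751:
new amp(|0⟩) = (0.676718 - 0.736242i)·a = (0.4469 - 0.4862i)
new amp(|1⟩) = (0.676718 + 0.736242i)·b = (0.5082 + 0.5529i)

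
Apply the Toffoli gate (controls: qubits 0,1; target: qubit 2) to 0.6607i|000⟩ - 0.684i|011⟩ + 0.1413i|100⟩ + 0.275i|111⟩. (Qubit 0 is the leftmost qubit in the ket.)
0.6607i|000⟩ - 0.684i|011⟩ + 0.1413i|100⟩ + 0.275i|110⟩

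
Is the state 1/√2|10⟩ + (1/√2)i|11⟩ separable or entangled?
Separable

Writing the state as a|00⟩ + b|01⟩ + c|10⟩ + d|11⟩, it is a product state iff ad − bc = 0.
Here (a, b, c, d) = (0, 0, 1/√2, (1/√2)i): ad − bc = (0)((1/√2)i) − (0)(1/√2) = 0, so the state is separable.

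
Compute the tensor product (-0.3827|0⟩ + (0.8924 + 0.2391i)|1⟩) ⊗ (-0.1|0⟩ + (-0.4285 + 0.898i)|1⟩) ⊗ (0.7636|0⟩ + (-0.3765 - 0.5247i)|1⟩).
0.02922|000⟩ + (-0.01441 - 0.02008i)|001⟩ + (0.1252 - 0.2624i)|010⟩ + (-0.2421 + 0.04335i)|011⟩ + (-0.06814 - 0.01826i)|100⟩ + (0.02105 + 0.05583i)|101⟩ + (-0.4559 + 0.5337i)|110⟩ + (0.5915 + 0.05016i)|111⟩

amp(|b₁b₂…⟩) = product of the factor amplitudes for bits b₁, b₂, …; only kets whose every factor amplitude is nonzero survive.
|000⟩: (-0.3827)(-0.1)(0.7636) = 0.02922
|001⟩: (-0.3827)(-0.1)(-0.3765 - 0.5247i) = (-0.01441 - 0.02008i)
|010⟩: (-0.3827)(-0.4285 + 0.898i)(0.7636) = (0.1252 - 0.2624i)
|011⟩: (-0.3827)(-0.4285 + 0.898i)(-0.3765 - 0.5247i) = (-0.2421 + 0.04335i)
|100⟩: (0.8924 + 0.2391i)(-0.1)(0.7636) = (-0.06814 - 0.01826i)
|101⟩: (0.8924 + 0.2391i)(-0.1)(-0.3765 - 0.5247i) = (0.02105 + 0.05583i)
|110⟩: (0.8924 + 0.2391i)(-0.4285 + 0.898i)(0.7636) = (-0.4559 + 0.5337i)
|111⟩: (0.8924 + 0.2391i)(-0.4285 + 0.898i)(-0.3765 - 0.5247i) = (0.5915 + 0.05016i)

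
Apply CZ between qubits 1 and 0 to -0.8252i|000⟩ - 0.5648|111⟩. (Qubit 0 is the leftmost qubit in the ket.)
-0.8252i|000⟩ + 0.5648|111⟩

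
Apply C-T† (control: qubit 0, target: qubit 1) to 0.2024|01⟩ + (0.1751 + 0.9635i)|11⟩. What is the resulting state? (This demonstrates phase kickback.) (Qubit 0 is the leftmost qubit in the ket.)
0.2024|01⟩ + (0.8051 + 0.5575i)|11⟩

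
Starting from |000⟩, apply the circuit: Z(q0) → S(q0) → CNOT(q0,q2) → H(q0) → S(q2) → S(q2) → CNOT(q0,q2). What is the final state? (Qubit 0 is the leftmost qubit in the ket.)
1/√2|000⟩ + 1/√2|101⟩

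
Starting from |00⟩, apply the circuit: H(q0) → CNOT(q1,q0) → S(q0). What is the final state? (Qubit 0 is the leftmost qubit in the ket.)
1/√2|00⟩ + (1/√2)i|10⟩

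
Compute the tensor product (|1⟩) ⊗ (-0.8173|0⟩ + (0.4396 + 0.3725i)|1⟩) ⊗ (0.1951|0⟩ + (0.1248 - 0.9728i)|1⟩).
-0.1595|100⟩ + (-0.102 + 0.7951i)|101⟩ + (0.08577 + 0.07267i)|110⟩ + (0.4172 - 0.3812i)|111⟩

amp(|b₁b₂…⟩) = product of the factor amplitudes for bits b₁, b₂, …; only kets whose every factor amplitude is nonzero survive.
|100⟩: (1)(-0.8173)(0.1951) = -0.1595
|101⟩: (1)(-0.8173)(0.1248 - 0.9728i) = (-0.102 + 0.7951i)
|110⟩: (1)(0.4396 + 0.3725i)(0.1951) = (0.08577 + 0.07267i)
|111⟩: (1)(0.4396 + 0.3725i)(0.1248 - 0.9728i) = (0.4172 - 0.3812i)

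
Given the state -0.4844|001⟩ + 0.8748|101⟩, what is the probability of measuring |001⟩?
0.2346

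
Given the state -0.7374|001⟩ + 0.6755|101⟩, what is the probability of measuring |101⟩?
0.4563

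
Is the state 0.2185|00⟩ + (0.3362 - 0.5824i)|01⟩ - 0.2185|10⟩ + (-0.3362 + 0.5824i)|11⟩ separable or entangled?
Separable

Writing the state as a|00⟩ + b|01⟩ + c|10⟩ + d|11⟩, it is a product state iff ad − bc = 0.
Here (a, b, c, d) = (0.2185, (0.3362 - 0.5824i), -0.2185, (-0.3362 + 0.5824i)): ad − bc = (0.2185)(-0.3362 + 0.5824i) − (0.3362 - 0.5824i)(-0.2185) = 0, so the state is separable.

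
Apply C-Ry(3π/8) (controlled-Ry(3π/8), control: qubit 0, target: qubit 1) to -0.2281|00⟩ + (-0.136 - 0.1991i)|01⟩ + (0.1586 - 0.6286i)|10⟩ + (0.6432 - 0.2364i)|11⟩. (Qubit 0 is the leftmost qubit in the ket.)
-0.2281|00⟩ + (-0.136 - 0.1991i)|01⟩ + (-0.2255 - 0.3913i)|10⟩ + (0.6229 - 0.5458i)|11⟩

C-Ry(3π/8) leaves the control-|0⟩ kets |00⟩, |01⟩ unchanged and applies Ry(3π/8) to qubit 1 on the control-|1⟩ pair (|10⟩, |11⟩).
Ry(3π/8) = [[cos(θ/2), −sin(θ/2)], [sin(θ/2), cos(θ/2)]]; θ = 3π/8, cos(θ/2) ≈ 0.83147, sin(θ/2) ≈ 0.55557.
With a = amp(|10⟩) = (0.1586 - 0.6286i) and b = amp(|11⟩) = (0.6432 - 0.2364i):
new amp(|10⟩) = (0.83147)·a + (-0.55557)·b = (-0.2255 - 0.3913i)
new amp(|11⟩) = (0.55557)·a + (0.83147)·b = (0.6229 - 0.5458i)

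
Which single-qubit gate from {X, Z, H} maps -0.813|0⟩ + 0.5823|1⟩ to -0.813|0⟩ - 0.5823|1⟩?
Z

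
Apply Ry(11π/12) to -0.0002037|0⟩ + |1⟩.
-0.9915|0⟩ + 0.1303|1⟩

Ry(11π/12) = [[cos(θ/2), −sin(θ/2)], [sin(θ/2), cos(θ/2)]]; θ = 11π/12, cos(θ/2) ≈ 0.130526, sin(θ/2) ≈ 0.991445.
With a = amp(|0⟩) = -0.0002037 and b = amp(|1⟩) = 1:
new amp(|0⟩) = (0.130526)·a + (-0.991445)·b = -0.9915
new amp(|1⟩) = (0.991445)·a + (0.130526)·b = 0.1303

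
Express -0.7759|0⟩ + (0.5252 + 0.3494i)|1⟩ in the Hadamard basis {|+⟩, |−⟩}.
(-0.1773 + 0.2471i)|+⟩ + (-0.92 - 0.2471i)|−⟩

With |ψ⟩ = α|0⟩ + β|1⟩, the Hadamard-basis coefficients are ⟨+|ψ⟩ = (α + β)/√2 and ⟨−|ψ⟩ = (α − β)/√2.
Here α = -0.7759, β = (0.5252 + 0.3494i): (α + β)/√2 = (-0.1773 + 0.2471i), (α − β)/√2 = (-0.92 - 0.2471i).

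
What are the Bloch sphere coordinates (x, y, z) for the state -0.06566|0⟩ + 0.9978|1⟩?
(-0.131, 0, -0.9913)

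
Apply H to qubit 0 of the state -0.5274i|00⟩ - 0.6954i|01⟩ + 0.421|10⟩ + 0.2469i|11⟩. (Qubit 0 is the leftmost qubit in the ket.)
(0.2977 - 0.3729i)|00⟩ - 0.3171i|01⟩ + (-0.2977 - 0.3729i)|10⟩ - 0.6663i|11⟩

H on qubit 0 mixes each pair of kets that differ only in qubit 0: amplitudes (a, b) of (|…0…⟩, |…1…⟩) become ((a + b)/√2, (a − b)/√2). Kets absent from the input have amplitude 0.
(|00⟩, |10⟩): (a, b) = (-0.5274i, 0.421) → ((0.2977 - 0.3729i), (-0.2977 - 0.3729i))
(|01⟩, |11⟩): (a, b) = (-0.6954i, 0.2469i) → (-0.3171i, -0.6663i)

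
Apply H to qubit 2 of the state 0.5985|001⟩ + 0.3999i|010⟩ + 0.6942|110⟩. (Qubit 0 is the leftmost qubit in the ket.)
0.4232|000⟩ - 0.4232|001⟩ + 0.2828i|010⟩ + 0.2828i|011⟩ + 0.4909|110⟩ + 0.4909|111⟩

H on qubit 2 mixes each pair of kets that differ only in qubit 2: amplitudes (a, b) of (|…0…⟩, |…1…⟩) become ((a + b)/√2, (a − b)/√2). Kets absent from the input have amplitude 0.
(|000⟩, |001⟩): (a, b) = (0, 0.5985) → (0.4232, -0.4232)
(|010⟩, |011⟩): (a, b) = (0.3999i, 0) → (0.2828i, 0.2828i)
(|110⟩, |111⟩): (a, b) = (0.6942, 0) → (0.4909, 0.4909)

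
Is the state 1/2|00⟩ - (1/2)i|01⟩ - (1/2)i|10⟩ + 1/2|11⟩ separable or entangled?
Entangled

Writing the state as a|00⟩ + b|01⟩ + c|10⟩ + d|11⟩, it is a product state iff ad − bc = 0.
Here (a, b, c, d) = (1/2, -(1/2)i, -(1/2)i, 1/2): ad − bc = (1/2)(1/2) − (-(1/2)i)(-(1/2)i) = 1/2 ≠ 0, so the state is entangled.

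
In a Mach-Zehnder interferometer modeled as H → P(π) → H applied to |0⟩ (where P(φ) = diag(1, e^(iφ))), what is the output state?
|1⟩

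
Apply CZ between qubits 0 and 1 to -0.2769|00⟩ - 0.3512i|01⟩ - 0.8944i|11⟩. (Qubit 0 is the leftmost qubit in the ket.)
-0.2769|00⟩ - 0.3512i|01⟩ + 0.8944i|11⟩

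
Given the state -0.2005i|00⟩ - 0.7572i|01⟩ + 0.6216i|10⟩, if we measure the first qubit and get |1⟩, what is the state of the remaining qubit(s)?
i|0⟩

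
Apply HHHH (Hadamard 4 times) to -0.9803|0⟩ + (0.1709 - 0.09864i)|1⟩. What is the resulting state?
-0.9803|0⟩ + (0.1709 - 0.09864i)|1⟩

H² = I, so an even number of Hadamards cancels: H^4 = I and the state is unchanged.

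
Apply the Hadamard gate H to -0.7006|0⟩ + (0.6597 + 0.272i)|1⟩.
(-0.02892 + 0.1923i)|0⟩ + (-0.9619 - 0.1923i)|1⟩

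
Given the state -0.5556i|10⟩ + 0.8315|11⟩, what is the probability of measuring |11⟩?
0.6914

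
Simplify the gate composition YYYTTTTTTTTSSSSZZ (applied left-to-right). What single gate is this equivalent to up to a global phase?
Y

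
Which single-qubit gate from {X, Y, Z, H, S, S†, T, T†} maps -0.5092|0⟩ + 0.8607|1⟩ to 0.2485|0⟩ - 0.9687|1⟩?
H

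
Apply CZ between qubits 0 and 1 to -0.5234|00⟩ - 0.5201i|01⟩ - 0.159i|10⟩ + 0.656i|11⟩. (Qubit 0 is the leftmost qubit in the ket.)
-0.5234|00⟩ - 0.5201i|01⟩ - 0.159i|10⟩ - 0.656i|11⟩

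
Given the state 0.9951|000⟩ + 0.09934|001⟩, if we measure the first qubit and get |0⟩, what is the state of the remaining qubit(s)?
0.9951|00⟩ + 0.09934|01⟩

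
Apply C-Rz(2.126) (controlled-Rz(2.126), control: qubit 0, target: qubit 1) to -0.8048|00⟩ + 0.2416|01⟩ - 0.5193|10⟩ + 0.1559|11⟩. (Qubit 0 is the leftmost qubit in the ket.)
-0.8048|00⟩ + 0.2416|01⟩ + (-0.2525 + 0.4538i)|10⟩ + (0.07581 + 0.1362i)|11⟩

C-Rz(2.126) leaves the control-|0⟩ kets |00⟩, |01⟩ unchanged and applies Rz(2.126) to qubit 1 on the control-|1⟩ pair (|10⟩, |11⟩).
Rz(2.126) = [[e^(−iθ/2), 0], [0, e^(iθ/2)]] with e^(±iθ/2) = cos(θ/2) ± i·sin(θ/2); θ = 2.126, cos(θ/2) ≈ 0.486253, sin(θ/2) ≈ 0.873818.
With a = amp(|10⟩) = -0.5193 and b = amp(|11⟩) = 0.1559:
new amp(|10⟩) = (0.486253 - 0.873818i)·a = (-0.2525 + 0.4538i)
new amp(|11⟩) = (0.486253 + 0.873818i)·b = (0.07581 + 0.1362i)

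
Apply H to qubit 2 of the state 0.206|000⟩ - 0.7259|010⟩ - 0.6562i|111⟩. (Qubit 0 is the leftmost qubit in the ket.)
0.1457|000⟩ + 0.1457|001⟩ - 0.5133|010⟩ - 0.5133|011⟩ - 0.464i|110⟩ + 0.464i|111⟩

H on qubit 2 mixes each pair of kets that differ only in qubit 2: amplitudes (a, b) of (|…0…⟩, |…1…⟩) become ((a + b)/√2, (a − b)/√2). Kets absent from the input have amplitude 0.
(|000⟩, |001⟩): (a, b) = (0.206, 0) → (0.1457, 0.1457)
(|010⟩, |011⟩): (a, b) = (-0.7259, 0) → (-0.5133, -0.5133)
(|110⟩, |111⟩): (a, b) = (0, -0.6562i) → (-0.464i, 0.464i)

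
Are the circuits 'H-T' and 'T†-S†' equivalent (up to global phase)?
No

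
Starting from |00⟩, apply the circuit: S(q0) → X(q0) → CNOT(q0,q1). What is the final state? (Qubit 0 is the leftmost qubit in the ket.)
|11⟩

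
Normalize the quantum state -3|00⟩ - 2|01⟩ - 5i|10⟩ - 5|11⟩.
-1/√7|00⟩ - 0.252|01⟩ - 0.6299i|10⟩ - 0.6299|11⟩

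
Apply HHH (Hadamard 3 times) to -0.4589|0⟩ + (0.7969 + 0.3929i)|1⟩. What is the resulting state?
(0.239 + 0.2778i)|0⟩ + (-0.888 - 0.2778i)|1⟩

H² = I, so H^3 = H: a single Hadamard. With (a, b) = (-0.4589, (0.7969 + 0.3929i)), H gives ((a + b)/√2, (a − b)/√2) = ((0.239 + 0.2778i), (-0.888 - 0.2778i)).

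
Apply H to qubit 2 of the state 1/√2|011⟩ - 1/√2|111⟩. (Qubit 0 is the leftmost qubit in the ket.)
1/2|010⟩ - 1/2|011⟩ - 1/2|110⟩ + 1/2|111⟩

H on qubit 2 mixes each pair of kets that differ only in qubit 2: amplitudes (a, b) of (|…0…⟩, |…1…⟩) become ((a + b)/√2, (a − b)/√2). Kets absent from the input have amplitude 0.
(|010⟩, |011⟩): (a, b) = (0, 1/√2) → (1/2, -1/2)
(|110⟩, |111⟩): (a, b) = (0, -1/√2) → (-1/2, 1/2)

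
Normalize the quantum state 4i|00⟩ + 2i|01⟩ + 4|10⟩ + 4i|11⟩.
0.5547i|00⟩ + 0.2774i|01⟩ + 0.5547|10⟩ + 0.5547i|11⟩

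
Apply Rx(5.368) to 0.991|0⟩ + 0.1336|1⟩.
(-0.889 - 0.05902i)|0⟩ + (-0.1199 - 0.4378i)|1⟩

Rx(5.368) = [[cos(θ/2), −i·sin(θ/2)], [−i·sin(θ/2), cos(θ/2)]]; θ = 5.368, cos(θ/2) ≈ -0.897119, sin(θ/2) ≈ 0.44179.
With a = amp(|0⟩) = 0.991 and b = amp(|1⟩) = 0.1336:
new amp(|0⟩) = (-0.897119)·a + (-0.44179i)·b = (-0.889 - 0.05902i)
new amp(|1⟩) = (-0.44179i)·a + (-0.897119)·b = (-0.1199 - 0.4378i)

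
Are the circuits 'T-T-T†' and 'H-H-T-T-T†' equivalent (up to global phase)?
Yes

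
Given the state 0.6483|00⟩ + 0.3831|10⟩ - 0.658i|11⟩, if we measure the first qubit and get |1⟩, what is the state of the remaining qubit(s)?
0.5032|0⟩ - 0.8642i|1⟩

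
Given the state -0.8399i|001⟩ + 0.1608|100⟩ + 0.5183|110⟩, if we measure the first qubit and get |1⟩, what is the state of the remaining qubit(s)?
0.2963|00⟩ + 0.9551|10⟩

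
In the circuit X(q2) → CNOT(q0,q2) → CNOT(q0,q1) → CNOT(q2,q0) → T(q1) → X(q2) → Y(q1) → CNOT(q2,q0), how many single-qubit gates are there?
4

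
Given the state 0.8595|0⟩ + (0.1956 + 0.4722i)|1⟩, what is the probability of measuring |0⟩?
0.7387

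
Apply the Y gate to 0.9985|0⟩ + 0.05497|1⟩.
-0.05497i|0⟩ + 0.9985i|1⟩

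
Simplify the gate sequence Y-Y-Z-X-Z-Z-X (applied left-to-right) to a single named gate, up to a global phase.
Z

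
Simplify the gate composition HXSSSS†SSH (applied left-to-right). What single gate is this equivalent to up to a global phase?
Z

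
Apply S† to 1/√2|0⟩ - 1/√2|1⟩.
1/√2|0⟩ + (1/√2)i|1⟩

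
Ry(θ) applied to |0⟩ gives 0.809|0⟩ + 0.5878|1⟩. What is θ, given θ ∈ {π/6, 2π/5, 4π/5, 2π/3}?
2π/5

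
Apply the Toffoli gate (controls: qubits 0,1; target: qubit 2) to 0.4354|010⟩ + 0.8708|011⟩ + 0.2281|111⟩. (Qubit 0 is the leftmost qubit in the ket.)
0.4354|010⟩ + 0.8708|011⟩ + 0.2281|110⟩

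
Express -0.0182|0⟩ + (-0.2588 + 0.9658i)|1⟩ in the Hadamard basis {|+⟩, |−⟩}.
(-0.1959 + 0.6829i)|+⟩ + (0.1701 - 0.6829i)|−⟩

With |ψ⟩ = α|0⟩ + β|1⟩, the Hadamard-basis coefficients are ⟨+|ψ⟩ = (α + β)/√2 and ⟨−|ψ⟩ = (α − β)/√2.
Here α = -0.0182, β = (-0.2588 + 0.9658i): (α + β)/√2 = (-0.1959 + 0.6829i), (α − β)/√2 = (0.1701 - 0.6829i).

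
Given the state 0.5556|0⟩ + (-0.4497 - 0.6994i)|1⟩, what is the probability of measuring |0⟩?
0.3087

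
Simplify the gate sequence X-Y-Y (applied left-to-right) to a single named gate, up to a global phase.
X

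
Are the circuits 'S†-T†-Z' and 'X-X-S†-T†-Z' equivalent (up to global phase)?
Yes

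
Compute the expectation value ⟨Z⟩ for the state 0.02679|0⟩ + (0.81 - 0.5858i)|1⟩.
-0.9985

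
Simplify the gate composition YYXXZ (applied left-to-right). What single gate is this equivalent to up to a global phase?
Z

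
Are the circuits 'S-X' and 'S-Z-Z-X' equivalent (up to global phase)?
Yes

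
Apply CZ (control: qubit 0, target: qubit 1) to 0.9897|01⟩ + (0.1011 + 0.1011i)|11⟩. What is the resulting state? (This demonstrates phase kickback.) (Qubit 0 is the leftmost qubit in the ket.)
0.9897|01⟩ + (-0.1011 - 0.1011i)|11⟩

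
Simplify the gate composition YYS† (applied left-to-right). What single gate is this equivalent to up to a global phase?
S†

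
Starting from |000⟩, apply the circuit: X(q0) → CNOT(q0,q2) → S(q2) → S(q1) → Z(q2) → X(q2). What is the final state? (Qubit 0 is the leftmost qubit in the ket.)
-i|100⟩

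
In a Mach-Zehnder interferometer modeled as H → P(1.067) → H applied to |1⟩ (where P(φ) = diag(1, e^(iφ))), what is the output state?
(0.2586 - 0.4379i)|0⟩ + (0.7414 + 0.4379i)|1⟩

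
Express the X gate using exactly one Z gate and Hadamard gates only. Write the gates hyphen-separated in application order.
H-Z-H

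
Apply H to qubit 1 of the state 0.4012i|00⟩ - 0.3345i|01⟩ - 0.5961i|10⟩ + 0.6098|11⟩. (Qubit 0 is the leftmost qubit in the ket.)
0.04716i|00⟩ + 0.5202i|01⟩ + (0.4312 - 0.4215i)|10⟩ + (-0.4312 - 0.4215i)|11⟩

H on qubit 1 mixes each pair of kets that differ only in qubit 1: amplitudes (a, b) of (|…0…⟩, |…1…⟩) become ((a + b)/√2, (a − b)/√2). Kets absent from the input have amplitude 0.
(|00⟩, |01⟩): (a, b) = (0.4012i, -0.3345i) → (0.04716i, 0.5202i)
(|10⟩, |11⟩): (a, b) = (-0.5961i, 0.6098) → ((0.4312 - 0.4215i), (-0.4312 - 0.4215i))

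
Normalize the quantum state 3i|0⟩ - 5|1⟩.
0.5145i|0⟩ - 0.8575|1⟩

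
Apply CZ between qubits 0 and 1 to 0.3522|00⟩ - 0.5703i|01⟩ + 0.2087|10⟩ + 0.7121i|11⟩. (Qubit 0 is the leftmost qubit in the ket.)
0.3522|00⟩ - 0.5703i|01⟩ + 0.2087|10⟩ - 0.7121i|11⟩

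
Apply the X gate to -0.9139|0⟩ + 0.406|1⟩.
0.406|0⟩ - 0.9139|1⟩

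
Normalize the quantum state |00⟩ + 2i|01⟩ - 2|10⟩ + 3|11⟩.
0.2357|00⟩ + 0.4714i|01⟩ - 0.4714|10⟩ + 1/√2|11⟩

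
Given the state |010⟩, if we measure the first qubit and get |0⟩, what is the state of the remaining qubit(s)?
|10⟩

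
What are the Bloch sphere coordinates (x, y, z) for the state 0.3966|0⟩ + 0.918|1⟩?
(0.7282, 0, -0.6854)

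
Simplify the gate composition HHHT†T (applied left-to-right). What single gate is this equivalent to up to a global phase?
H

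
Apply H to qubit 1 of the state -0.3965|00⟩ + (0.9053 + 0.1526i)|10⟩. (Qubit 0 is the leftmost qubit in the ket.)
-0.2804|00⟩ - 0.2804|01⟩ + (0.6401 + 0.1079i)|10⟩ + (0.6401 + 0.1079i)|11⟩

H on qubit 1 mixes each pair of kets that differ only in qubit 1: amplitudes (a, b) of (|…0…⟩, |…1…⟩) become ((a + b)/√2, (a − b)/√2). Kets absent from the input have amplitude 0.
(|00⟩, |01⟩): (a, b) = (-0.3965, 0) → (-0.2804, -0.2804)
(|10⟩, |11⟩): (a, b) = ((0.9053 + 0.1526i), 0) → ((0.6401 + 0.1079i), (0.6401 + 0.1079i))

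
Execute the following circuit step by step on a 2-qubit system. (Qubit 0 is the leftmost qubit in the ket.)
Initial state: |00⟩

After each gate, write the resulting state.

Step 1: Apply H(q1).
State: 1/√2|00⟩ + 1/√2|01⟩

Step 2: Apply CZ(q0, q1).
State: 1/√2|00⟩ + 1/√2|01⟩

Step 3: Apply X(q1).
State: 1/√2|00⟩ + 1/√2|01⟩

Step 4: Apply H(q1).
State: |00⟩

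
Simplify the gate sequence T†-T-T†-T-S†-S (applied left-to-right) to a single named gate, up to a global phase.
I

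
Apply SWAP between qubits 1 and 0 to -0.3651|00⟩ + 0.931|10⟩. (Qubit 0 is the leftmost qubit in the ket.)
-0.3651|00⟩ + 0.931|01⟩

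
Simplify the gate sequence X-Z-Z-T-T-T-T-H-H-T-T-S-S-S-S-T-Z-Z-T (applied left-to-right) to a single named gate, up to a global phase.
X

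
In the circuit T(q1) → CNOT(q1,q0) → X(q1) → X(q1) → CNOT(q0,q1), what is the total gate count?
5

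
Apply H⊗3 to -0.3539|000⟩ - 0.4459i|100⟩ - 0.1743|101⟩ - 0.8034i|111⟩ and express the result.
(-0.1867 - 0.4417i)|000⟩ + (-0.0635 + 0.1264i)|001⟩ + (-0.1867 + 0.1264i)|010⟩ + (-0.0635 - 0.4417i)|011⟩ + (-0.0635 + 0.4417i)|100⟩ + (-0.1867 - 0.1264i)|101⟩ + (-0.0635 - 0.1264i)|110⟩ + (-0.1867 + 0.4417i)|111⟩

H⊗3 gives amp(|y⟩) = (1/2√2) Σ_x (−1)^(x·y) amp(|x⟩), where x·y is the number of positions in which both x and y have a 1.
|000⟩: (-0.3539 - 0.4459i - 0.1743 - 0.8034i)/(2√2) = (-0.1867 - 0.4417i)
|001⟩: (-0.3539 - 0.4459i + 0.1743 + 0.8034i)/(2√2) = (-0.0635 + 0.1264i)
|010⟩: (-0.3539 - 0.4459i - 0.1743 + 0.8034i)/(2√2) = (-0.1867 + 0.1264i)
|011⟩: (-0.3539 - 0.4459i + 0.1743 - 0.8034i)/(2√2) = (-0.0635 - 0.4417i)
|100⟩: (-0.3539 + 0.4459i + 0.1743 + 0.8034i)/(2√2) = (-0.0635 + 0.4417i)
|101⟩: (-0.3539 + 0.4459i - 0.1743 - 0.8034i)/(2√2) = (-0.1867 - 0.1264i)
|110⟩: (-0.3539 + 0.4459i + 0.1743 - 0.8034i)/(2√2) = (-0.0635 - 0.1264i)
|111⟩: (-0.3539 + 0.4459i - 0.1743 + 0.8034i)/(2√2) = (-0.1867 + 0.4417i)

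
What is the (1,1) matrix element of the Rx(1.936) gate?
0.5669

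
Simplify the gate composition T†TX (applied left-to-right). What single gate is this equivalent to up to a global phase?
X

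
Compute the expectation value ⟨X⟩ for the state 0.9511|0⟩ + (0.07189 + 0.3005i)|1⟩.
0.1367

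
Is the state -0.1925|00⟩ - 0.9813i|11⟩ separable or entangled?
Entangled

Writing the state as a|00⟩ + b|01⟩ + c|10⟩ + d|11⟩, it is a product state iff ad − bc = 0.
Here (a, b, c, d) = (-0.1925, 0, 0, -0.9813i): ad − bc = (-0.1925)(-0.9813i) − (0)(0) = 0.1889i ≠ 0, so the state is entangled.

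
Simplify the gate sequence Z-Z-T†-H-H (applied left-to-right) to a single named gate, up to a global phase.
T†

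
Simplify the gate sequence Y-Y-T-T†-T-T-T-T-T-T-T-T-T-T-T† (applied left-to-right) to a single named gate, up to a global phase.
T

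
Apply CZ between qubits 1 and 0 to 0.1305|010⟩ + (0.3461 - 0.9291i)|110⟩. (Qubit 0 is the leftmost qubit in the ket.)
0.1305|010⟩ + (-0.3461 + 0.9291i)|110⟩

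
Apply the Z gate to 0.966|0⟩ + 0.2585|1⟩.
0.966|0⟩ - 0.2585|1⟩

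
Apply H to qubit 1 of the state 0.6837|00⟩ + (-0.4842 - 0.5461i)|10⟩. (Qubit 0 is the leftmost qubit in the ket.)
0.4834|00⟩ + 0.4834|01⟩ + (-0.3424 - 0.3862i)|10⟩ + (-0.3424 - 0.3862i)|11⟩

H on qubit 1 mixes each pair of kets that differ only in qubit 1: amplitudes (a, b) of (|…0…⟩, |…1…⟩) become ((a + b)/√2, (a − b)/√2). Kets absent from the input have amplitude 0.
(|00⟩, |01⟩): (a, b) = (0.6837, 0) → (0.4834, 0.4834)
(|10⟩, |11⟩): (a, b) = ((-0.4842 - 0.5461i), 0) → ((-0.3424 - 0.3862i), (-0.3424 - 0.3862i))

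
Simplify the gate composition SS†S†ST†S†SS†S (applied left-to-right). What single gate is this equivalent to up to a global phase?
T†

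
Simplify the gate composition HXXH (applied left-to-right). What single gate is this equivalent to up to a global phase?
I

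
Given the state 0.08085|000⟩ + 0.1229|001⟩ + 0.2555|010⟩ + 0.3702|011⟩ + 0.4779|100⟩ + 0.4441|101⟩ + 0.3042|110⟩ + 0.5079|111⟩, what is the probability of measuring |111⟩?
0.258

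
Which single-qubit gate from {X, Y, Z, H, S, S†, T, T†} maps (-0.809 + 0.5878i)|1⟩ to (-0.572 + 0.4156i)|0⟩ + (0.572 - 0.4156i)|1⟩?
H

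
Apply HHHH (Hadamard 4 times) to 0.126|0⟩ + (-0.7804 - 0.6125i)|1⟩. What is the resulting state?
0.126|0⟩ + (-0.7804 - 0.6125i)|1⟩

H² = I, so an even number of Hadamards cancels: H^4 = I and the state is unchanged.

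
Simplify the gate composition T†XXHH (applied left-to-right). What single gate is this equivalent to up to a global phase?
T†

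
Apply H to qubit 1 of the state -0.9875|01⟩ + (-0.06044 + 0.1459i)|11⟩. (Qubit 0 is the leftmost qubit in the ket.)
-0.6983|00⟩ + 0.6983|01⟩ + (-0.04274 + 0.1032i)|10⟩ + (0.04274 - 0.1032i)|11⟩

H on qubit 1 mixes each pair of kets that differ only in qubit 1: amplitudes (a, b) of (|…0…⟩, |…1…⟩) become ((a + b)/√2, (a − b)/√2). Kets absent from the input have amplitude 0.
(|00⟩, |01⟩): (a, b) = (0, -0.9875) → (-0.6983, 0.6983)
(|10⟩, |11⟩): (a, b) = (0, (-0.06044 + 0.1459i)) → ((-0.04274 + 0.1032i), (0.04274 - 0.1032i))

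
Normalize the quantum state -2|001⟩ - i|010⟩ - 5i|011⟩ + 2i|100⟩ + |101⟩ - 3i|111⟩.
-0.3015|001⟩ - 0.1508i|010⟩ - 0.7538i|011⟩ + 0.3015i|100⟩ + 0.1508|101⟩ - 0.4523i|111⟩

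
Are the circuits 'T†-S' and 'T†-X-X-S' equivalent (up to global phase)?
Yes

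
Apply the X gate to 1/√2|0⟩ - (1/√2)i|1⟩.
-(1/√2)i|0⟩ + 1/√2|1⟩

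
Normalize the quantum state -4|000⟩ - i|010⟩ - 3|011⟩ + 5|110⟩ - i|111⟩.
-0.5547|000⟩ - 0.1387i|010⟩ - 0.416|011⟩ + 0.6934|110⟩ - 0.1387i|111⟩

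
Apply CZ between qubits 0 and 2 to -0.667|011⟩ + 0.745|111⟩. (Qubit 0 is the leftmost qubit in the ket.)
-0.667|011⟩ - 0.745|111⟩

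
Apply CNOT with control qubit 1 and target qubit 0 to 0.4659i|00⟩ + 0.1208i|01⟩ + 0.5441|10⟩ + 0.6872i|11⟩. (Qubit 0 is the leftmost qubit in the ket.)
0.4659i|00⟩ + 0.6872i|01⟩ + 0.5441|10⟩ + 0.1208i|11⟩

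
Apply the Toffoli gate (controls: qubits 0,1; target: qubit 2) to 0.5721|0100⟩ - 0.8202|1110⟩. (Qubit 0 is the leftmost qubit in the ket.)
0.5721|0100⟩ - 0.8202|1100⟩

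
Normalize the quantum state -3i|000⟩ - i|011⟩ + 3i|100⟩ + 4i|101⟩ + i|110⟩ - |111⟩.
-0.4932i|000⟩ - 0.1644i|011⟩ + 0.4932i|100⟩ + 0.6576i|101⟩ + 0.1644i|110⟩ - 0.1644|111⟩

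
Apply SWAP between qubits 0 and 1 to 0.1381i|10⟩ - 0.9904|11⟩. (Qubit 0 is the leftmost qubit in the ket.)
0.1381i|01⟩ - 0.9904|11⟩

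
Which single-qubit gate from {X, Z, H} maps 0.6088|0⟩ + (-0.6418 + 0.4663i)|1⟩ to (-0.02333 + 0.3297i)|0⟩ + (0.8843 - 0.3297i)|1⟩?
H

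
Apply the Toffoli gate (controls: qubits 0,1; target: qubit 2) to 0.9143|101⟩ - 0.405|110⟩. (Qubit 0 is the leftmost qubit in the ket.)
0.9143|101⟩ - 0.405|111⟩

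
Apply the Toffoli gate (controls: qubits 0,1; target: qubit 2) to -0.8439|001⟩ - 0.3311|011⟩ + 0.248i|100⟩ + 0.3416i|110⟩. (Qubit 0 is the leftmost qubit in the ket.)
-0.8439|001⟩ - 0.3311|011⟩ + 0.248i|100⟩ + 0.3416i|111⟩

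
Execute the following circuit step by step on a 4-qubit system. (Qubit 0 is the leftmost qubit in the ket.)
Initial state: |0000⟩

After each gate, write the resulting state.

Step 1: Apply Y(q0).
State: i|1000⟩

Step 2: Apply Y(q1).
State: -|1100⟩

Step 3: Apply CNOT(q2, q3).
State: -|1100⟩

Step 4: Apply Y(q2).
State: -i|1110⟩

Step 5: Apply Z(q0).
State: i|1110⟩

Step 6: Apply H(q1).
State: (1/√2)i|1010⟩ - (1/√2)i|1110⟩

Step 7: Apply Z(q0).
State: -(1/√2)i|1010⟩ + (1/√2)i|1110⟩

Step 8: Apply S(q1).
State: -(1/√2)i|1010⟩ - 1/√2|1110⟩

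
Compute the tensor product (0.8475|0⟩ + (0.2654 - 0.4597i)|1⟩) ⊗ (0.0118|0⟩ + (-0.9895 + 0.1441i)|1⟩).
0.01|00⟩ + (-0.8386 + 0.1221i)|01⟩ + (0.003132 - 0.005424i)|10⟩ + (-0.1964 + 0.4931i)|11⟩

amp(|b₁b₂…⟩) = product of the factor amplitudes for bits b₁, b₂, …; only kets whose every factor amplitude is nonzero survive.
|00⟩: (0.8475)(0.0118) = 0.01
|01⟩: (0.8475)(-0.9895 + 0.1441i) = (-0.8386 + 0.1221i)
|10⟩: (0.2654 - 0.4597i)(0.0118) = (0.003132 - 0.005424i)
|11⟩: (0.2654 - 0.4597i)(-0.9895 + 0.1441i) = (-0.1964 + 0.4931i)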